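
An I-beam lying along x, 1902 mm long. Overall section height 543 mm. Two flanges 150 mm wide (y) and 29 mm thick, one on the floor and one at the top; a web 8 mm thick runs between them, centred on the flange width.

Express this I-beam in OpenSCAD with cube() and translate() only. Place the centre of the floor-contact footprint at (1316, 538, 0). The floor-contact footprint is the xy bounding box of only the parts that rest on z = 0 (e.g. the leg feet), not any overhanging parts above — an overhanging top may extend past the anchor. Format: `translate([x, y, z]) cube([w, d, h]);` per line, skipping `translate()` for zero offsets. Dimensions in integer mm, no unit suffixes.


translate([365, 463, 0]) cube([1902, 150, 29]);
translate([365, 534, 29]) cube([1902, 8, 485]);
translate([365, 463, 514]) cube([1902, 150, 29]);


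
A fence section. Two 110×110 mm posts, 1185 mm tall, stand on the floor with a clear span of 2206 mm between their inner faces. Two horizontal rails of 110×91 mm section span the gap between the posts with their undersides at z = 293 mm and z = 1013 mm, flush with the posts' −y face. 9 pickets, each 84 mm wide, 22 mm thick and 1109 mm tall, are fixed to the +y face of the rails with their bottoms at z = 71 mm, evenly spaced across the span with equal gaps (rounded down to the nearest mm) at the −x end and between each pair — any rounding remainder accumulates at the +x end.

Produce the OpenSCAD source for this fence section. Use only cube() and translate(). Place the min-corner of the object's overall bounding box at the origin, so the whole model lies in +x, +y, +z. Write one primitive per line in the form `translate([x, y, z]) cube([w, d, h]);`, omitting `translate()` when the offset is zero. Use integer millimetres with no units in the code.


cube([110, 110, 1185]);
translate([2316, 0, 0]) cube([110, 110, 1185]);
translate([110, 0, 293]) cube([2206, 110, 91]);
translate([110, 0, 1013]) cube([2206, 110, 91]);
translate([255, 110, 71]) cube([84, 22, 1109]);
translate([484, 110, 71]) cube([84, 22, 1109]);
translate([713, 110, 71]) cube([84, 22, 1109]);
translate([942, 110, 71]) cube([84, 22, 1109]);
translate([1171, 110, 71]) cube([84, 22, 1109]);
translate([1400, 110, 71]) cube([84, 22, 1109]);
translate([1629, 110, 71]) cube([84, 22, 1109]);
translate([1858, 110, 71]) cube([84, 22, 1109]);
translate([2087, 110, 71]) cube([84, 22, 1109]);


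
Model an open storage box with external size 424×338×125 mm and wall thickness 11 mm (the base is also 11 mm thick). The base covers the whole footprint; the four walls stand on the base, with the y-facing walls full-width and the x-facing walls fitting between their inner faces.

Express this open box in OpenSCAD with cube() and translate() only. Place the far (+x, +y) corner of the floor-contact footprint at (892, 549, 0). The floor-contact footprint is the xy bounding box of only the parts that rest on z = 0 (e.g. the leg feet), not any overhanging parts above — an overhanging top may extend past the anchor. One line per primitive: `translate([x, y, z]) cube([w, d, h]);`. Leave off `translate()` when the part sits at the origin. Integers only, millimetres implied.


translate([468, 211, 0]) cube([424, 338, 11]);
translate([468, 211, 11]) cube([424, 11, 114]);
translate([468, 538, 11]) cube([424, 11, 114]);
translate([468, 222, 11]) cube([11, 316, 114]);
translate([881, 222, 11]) cube([11, 316, 114]);


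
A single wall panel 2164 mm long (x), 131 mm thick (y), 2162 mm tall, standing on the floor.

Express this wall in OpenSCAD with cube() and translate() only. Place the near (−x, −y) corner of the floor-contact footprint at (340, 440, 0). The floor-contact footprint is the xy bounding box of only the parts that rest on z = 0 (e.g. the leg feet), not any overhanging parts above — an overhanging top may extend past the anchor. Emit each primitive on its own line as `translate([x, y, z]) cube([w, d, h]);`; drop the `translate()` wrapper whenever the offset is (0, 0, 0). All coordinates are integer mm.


translate([340, 440, 0]) cube([2164, 131, 2162]);


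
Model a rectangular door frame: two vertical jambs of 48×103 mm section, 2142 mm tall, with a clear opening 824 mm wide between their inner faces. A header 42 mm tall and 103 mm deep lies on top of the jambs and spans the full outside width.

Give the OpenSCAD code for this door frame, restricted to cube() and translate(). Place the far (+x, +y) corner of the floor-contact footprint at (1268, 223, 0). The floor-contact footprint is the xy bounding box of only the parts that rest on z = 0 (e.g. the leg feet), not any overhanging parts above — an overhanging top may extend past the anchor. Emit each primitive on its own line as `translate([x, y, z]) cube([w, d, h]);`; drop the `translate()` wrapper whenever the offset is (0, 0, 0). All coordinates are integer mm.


translate([348, 120, 0]) cube([48, 103, 2142]);
translate([1220, 120, 0]) cube([48, 103, 2142]);
translate([348, 120, 2142]) cube([920, 103, 42]);


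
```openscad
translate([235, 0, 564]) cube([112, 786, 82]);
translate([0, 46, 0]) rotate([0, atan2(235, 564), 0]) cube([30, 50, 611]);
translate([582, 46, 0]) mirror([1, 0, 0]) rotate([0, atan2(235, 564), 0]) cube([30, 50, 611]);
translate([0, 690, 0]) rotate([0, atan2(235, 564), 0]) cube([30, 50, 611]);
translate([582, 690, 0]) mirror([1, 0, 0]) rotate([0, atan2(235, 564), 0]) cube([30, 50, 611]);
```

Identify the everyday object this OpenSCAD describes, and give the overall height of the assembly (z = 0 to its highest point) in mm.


A sawhorse. The overall height is 646 mm.

A beam across two mirrored pairs of raked legs — a sawhorse. The beam's underside is at z = 564 (matching the legs' vertical rise in atan2(235, 564)) and the beam is 82 mm tall, so its top is at 564 + 82 = 646 mm. The raked legs top out at the beam's underside, so that is the highest point.


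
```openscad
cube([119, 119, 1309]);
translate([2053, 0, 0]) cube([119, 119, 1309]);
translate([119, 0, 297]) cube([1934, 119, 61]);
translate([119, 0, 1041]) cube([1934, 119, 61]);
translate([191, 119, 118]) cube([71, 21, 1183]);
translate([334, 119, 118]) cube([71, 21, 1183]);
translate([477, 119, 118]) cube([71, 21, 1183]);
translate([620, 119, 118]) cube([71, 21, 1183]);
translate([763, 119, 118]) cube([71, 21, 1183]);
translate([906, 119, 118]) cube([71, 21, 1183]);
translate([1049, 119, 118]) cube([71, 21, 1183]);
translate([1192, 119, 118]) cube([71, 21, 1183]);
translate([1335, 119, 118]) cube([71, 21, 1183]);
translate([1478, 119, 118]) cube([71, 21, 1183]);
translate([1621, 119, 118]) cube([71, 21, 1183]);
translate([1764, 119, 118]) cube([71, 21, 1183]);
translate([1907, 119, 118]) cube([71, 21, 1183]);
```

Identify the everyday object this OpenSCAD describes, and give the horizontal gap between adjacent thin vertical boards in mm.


A fence section. The picket gap is 72 mm.

Two posts, two rails, 13 pickets — a fence section. Span 1934 mm holds 13 pickets of 71 mm with 14 equal gaps: ⌊(1934 − 13·71) / 14⌋ = 72 mm.


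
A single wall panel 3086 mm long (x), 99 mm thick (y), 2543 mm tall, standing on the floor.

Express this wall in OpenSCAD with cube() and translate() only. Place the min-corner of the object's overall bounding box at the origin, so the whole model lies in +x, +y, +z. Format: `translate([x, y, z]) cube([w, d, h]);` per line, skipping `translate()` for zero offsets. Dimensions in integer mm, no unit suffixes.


cube([3086, 99, 2543]);


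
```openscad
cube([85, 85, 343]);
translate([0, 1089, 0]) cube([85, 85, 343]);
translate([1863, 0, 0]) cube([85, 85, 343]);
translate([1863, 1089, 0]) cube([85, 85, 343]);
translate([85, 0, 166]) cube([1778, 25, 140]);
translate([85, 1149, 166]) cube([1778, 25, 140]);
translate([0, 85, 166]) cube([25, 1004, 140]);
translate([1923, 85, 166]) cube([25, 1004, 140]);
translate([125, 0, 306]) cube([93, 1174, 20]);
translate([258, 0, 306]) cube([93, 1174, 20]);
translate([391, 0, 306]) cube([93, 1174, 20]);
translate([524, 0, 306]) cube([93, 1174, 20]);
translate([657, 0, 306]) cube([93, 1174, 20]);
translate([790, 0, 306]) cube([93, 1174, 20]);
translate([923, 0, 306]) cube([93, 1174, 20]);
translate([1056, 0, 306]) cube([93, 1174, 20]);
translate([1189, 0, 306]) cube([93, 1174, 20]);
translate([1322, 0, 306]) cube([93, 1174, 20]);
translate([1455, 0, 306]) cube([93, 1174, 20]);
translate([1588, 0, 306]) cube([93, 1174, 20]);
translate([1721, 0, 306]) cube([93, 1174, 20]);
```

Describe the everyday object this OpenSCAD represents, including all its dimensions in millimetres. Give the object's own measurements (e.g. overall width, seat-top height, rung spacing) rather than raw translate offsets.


A bed frame 1948 mm long (x) by 1174 mm wide (y). Four 85×85 mm corner posts, 343 mm tall, at the corners of the footprint. Four rails of 25 mm thickness and 140 mm height run between adjacent posts with their undersides at z = 166 mm, their outer faces flush with the outside of the frame (the two x-running rails run between the posts' inner faces; the two y-running rails run between the posts' inner faces). 13 slats, each 93 mm wide (x) and 20 mm thick, lie across the top of the two x-running rails, running the full 1174 mm width of the frame in y; along x they sit between the end posts with a 40 mm gap after the −x posts and between neighbouring slats, leaving 49 mm before the +x posts.


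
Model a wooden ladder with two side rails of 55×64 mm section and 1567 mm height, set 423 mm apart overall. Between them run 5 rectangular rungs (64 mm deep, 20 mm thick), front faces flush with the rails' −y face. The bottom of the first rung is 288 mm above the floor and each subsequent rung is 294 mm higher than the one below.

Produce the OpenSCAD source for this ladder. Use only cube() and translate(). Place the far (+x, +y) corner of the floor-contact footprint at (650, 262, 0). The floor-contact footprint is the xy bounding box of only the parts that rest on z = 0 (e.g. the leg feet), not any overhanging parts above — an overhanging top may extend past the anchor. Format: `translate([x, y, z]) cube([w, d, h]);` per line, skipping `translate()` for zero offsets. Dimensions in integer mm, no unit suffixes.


// rung span = 423 - 2*55 = 313
// rung[k] z = 288 + k*294
translate([227, 198, 0]) cube([55, 64, 1567]);
translate([595, 198, 0]) cube([55, 64, 1567]);
translate([282, 198, 288]) cube([313, 64, 20]);
translate([282, 198, 582]) cube([313, 64, 20]);
translate([282, 198, 876]) cube([313, 64, 20]);
translate([282, 198, 1170]) cube([313, 64, 20]);
translate([282, 198, 1464]) cube([313, 64, 20]);


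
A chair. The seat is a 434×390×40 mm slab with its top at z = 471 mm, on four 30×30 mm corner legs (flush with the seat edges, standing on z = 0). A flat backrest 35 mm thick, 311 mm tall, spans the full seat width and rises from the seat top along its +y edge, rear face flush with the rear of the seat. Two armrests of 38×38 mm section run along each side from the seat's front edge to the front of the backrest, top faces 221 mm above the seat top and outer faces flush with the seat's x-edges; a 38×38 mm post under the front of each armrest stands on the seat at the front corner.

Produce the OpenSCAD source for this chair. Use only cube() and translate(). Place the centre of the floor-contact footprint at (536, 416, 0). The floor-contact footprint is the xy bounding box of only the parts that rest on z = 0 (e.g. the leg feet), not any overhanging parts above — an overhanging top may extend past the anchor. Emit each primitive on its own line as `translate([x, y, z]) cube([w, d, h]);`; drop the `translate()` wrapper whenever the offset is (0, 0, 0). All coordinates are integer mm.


translate([319, 221, 431]) cube([434, 390, 40]);
translate([319, 221, 0]) cube([30, 30, 431]);
translate([723, 221, 0]) cube([30, 30, 431]);
translate([319, 581, 0]) cube([30, 30, 431]);
translate([723, 581, 0]) cube([30, 30, 431]);
translate([319, 576, 471]) cube([434, 35, 311]);
translate([319, 221, 654]) cube([38, 355, 38]);
translate([715, 221, 654]) cube([38, 355, 38]);
translate([319, 221, 471]) cube([38, 38, 183]);
translate([715, 221, 471]) cube([38, 38, 183]);


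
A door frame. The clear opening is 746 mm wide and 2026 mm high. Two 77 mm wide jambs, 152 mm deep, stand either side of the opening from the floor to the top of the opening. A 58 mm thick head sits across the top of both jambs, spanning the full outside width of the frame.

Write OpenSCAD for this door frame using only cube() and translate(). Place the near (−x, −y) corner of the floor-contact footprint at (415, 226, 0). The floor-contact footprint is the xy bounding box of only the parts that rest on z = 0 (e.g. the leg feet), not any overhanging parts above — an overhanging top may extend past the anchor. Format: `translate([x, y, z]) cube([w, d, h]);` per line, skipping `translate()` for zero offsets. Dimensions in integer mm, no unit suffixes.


translate([415, 226, 0]) cube([77, 152, 2026]);
translate([1238, 226, 0]) cube([77, 152, 2026]);
translate([415, 226, 2026]) cube([900, 152, 58]);


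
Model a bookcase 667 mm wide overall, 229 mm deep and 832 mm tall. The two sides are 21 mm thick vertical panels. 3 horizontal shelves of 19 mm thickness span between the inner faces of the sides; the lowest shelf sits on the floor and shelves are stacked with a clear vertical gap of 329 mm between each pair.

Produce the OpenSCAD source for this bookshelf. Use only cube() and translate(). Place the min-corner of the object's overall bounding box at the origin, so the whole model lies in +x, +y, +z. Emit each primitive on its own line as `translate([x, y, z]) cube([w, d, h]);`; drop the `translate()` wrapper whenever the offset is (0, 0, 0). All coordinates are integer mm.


cube([21, 229, 832]);
translate([646, 0, 0]) cube([21, 229, 832]);
translate([21, 0, 0]) cube([625, 229, 19]);
translate([21, 0, 348]) cube([625, 229, 19]);
translate([21, 0, 696]) cube([625, 229, 19]);


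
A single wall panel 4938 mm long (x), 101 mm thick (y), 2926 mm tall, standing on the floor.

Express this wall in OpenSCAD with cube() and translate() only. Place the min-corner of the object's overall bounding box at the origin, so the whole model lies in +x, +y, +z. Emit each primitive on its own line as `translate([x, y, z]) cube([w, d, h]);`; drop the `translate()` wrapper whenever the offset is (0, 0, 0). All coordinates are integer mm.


cube([4938, 101, 2926]);


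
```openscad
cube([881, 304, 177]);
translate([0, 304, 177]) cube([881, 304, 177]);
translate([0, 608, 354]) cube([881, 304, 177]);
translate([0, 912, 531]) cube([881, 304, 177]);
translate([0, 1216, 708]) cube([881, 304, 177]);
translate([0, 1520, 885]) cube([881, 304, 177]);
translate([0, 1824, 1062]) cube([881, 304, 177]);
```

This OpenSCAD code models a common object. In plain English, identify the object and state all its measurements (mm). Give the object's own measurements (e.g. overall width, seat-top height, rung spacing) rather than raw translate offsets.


A straight staircase of 7 solid steps. Each step is 881 mm wide (x), 304 mm deep (y, the going) and 177 mm tall (the rise). The first step rests on the floor; each subsequent step sits one going further in +y and one rise higher in +z, directly behind and above the previous step with no overlap.


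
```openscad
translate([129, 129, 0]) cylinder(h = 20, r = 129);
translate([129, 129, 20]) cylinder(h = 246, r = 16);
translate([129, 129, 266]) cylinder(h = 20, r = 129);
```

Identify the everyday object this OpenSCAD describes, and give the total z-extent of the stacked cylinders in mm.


A spool. The overall height is 286 mm.

Three coaxial cylinders, large–small–large — a spool. Two 20 mm flanges and a 246 mm core give 20 + 246 + 20 = 286 mm.


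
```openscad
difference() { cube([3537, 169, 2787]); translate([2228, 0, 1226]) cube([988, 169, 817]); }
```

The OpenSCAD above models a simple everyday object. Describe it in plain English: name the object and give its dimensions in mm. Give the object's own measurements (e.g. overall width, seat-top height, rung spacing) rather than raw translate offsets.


A wall 3537 mm long (x), 169 mm thick (y), 2787 mm tall, with a rectangular window opening cut through it. The opening is 988 mm wide and 817 mm tall; its sill is at z = 1226 mm and its near (−x) edge is 2228 mm from the wall's −x end. The opening passes through the full wall thickness.


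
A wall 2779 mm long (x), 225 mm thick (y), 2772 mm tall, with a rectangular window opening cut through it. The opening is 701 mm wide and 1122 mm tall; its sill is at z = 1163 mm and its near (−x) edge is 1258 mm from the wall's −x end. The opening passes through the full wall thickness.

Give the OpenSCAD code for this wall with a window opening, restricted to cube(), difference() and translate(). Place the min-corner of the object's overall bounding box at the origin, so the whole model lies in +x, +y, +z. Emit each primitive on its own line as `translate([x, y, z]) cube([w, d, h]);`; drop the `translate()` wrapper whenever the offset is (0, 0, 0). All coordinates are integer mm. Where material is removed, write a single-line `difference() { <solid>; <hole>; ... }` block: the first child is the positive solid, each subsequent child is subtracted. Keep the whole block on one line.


difference() { cube([2779, 225, 2772]); translate([1258, 0, 1163]) cube([701, 225, 1122]); }


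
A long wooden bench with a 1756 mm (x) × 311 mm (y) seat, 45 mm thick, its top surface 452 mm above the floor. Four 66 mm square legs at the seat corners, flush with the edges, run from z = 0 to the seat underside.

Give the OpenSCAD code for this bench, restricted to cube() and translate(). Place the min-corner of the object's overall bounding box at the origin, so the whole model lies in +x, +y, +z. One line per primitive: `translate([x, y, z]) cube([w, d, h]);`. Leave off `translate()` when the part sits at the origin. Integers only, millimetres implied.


translate([0, 0, 407]) cube([1756, 311, 45]);
cube([66, 66, 407]);
translate([0, 245, 0]) cube([66, 66, 407]);
translate([1690, 0, 0]) cube([66, 66, 407]);
translate([1690, 245, 0]) cube([66, 66, 407]);


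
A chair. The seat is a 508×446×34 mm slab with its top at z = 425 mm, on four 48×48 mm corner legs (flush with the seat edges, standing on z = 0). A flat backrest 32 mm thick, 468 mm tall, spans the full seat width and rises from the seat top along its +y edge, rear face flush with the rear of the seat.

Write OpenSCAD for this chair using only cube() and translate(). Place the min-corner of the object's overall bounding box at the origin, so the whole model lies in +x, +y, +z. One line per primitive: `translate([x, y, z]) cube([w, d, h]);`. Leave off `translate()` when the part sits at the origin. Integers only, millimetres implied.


// leg_h = 425 - 34 = 391
translate([0, 0, 391]) cube([508, 446, 34]);
cube([48, 48, 391]);
translate([460, 0, 0]) cube([48, 48, 391]);
translate([0, 398, 0]) cube([48, 48, 391]);
translate([460, 398, 0]) cube([48, 48, 391]);
translate([0, 414, 425]) cube([508, 32, 468]);


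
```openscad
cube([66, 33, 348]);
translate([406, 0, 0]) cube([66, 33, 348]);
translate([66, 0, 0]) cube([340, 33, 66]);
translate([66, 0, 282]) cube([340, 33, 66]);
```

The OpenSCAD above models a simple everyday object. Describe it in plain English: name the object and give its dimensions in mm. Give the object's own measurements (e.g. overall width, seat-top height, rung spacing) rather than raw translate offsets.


A rectangular picture frame lying in the x–z plane (depth along y). The opening is 340 mm wide (x) by 216 mm tall (z), surrounded by a border 66 mm wide on all four sides. The frame is 33 mm deep and is made of two full-height vertical stiles with two horizontal rails fitted between them.


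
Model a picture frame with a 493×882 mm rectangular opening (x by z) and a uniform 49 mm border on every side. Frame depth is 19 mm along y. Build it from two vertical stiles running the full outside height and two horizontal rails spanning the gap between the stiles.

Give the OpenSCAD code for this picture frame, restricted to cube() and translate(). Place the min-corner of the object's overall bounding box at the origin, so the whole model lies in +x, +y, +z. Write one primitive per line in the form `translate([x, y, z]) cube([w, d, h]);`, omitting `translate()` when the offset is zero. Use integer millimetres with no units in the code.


cube([49, 19, 980]);
translate([542, 0, 0]) cube([49, 19, 980]);
translate([49, 0, 0]) cube([493, 19, 49]);
translate([49, 0, 931]) cube([493, 19, 49]);


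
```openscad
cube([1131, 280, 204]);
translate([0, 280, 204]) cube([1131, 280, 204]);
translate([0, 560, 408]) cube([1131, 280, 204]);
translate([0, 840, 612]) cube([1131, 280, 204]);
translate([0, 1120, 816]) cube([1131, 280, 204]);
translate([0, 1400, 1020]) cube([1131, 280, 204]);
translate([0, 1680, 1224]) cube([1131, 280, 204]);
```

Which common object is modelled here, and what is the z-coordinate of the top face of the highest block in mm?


A staircase. The total rise is 1428 mm.

7 identical blocks, each offset up and back from the previous — a staircase. Each step is 204 mm tall and there are 7 of them, so the total rise is 7 × 204 = 1428 mm.


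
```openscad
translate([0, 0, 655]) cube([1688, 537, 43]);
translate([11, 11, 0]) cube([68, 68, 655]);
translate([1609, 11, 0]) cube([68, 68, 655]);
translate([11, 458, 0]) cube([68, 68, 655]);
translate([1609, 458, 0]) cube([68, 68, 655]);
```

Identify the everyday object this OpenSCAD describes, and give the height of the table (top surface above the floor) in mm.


A table. The table height is 698 mm.

A 1688×537×43 slab sits at z = 655 on four 68 mm square posts — a table. The top surface is at 655 + 43 = 698 mm.


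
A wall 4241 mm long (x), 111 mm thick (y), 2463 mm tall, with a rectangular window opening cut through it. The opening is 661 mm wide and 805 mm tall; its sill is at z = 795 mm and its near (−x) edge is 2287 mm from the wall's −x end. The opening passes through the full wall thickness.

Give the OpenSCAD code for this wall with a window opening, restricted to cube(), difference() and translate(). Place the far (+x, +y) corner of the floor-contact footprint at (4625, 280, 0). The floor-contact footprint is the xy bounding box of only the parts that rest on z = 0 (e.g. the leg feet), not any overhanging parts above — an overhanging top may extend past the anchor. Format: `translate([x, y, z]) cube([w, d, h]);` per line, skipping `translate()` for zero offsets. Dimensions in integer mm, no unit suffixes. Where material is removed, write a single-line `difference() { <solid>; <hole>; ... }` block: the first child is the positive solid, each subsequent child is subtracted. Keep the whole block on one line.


difference() { translate([384, 169, 0]) cube([4241, 111, 2463]); translate([2671, 169, 795]) cube([661, 111, 805]); }


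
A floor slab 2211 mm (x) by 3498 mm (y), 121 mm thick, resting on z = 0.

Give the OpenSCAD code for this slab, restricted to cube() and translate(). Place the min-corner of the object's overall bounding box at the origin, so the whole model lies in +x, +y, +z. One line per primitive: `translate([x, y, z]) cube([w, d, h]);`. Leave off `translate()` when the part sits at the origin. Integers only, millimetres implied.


cube([2211, 3498, 121]);


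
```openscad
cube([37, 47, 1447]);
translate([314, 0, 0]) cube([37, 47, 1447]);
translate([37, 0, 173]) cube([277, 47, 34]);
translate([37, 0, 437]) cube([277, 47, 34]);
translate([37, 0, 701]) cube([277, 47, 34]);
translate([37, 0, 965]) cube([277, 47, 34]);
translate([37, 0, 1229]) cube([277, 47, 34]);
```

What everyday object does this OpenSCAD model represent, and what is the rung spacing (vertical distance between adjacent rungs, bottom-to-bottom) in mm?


A ladder. The rung spacing is 264 mm.

Two tall 37×47 posts with 5 short bars between them — a ladder. Adjacent rungs sit at z = 173 and z = 437, so the spacing is 437 − 173 = 264 mm.


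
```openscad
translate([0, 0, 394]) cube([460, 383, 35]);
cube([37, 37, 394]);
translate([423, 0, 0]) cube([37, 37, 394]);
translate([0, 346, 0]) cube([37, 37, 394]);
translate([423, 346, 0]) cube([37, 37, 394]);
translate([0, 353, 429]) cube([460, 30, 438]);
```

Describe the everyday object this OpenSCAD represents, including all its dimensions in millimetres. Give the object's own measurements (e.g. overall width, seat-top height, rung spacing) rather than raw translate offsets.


A chair. The seat is a 460×383×35 mm slab with its top at z = 429 mm, on four 37×37 mm corner legs (flush with the seat edges, standing on z = 0). A flat backrest 30 mm thick, 438 mm tall, spans the full seat width and rises from the seat top along its +y edge, rear face flush with the rear of the seat.


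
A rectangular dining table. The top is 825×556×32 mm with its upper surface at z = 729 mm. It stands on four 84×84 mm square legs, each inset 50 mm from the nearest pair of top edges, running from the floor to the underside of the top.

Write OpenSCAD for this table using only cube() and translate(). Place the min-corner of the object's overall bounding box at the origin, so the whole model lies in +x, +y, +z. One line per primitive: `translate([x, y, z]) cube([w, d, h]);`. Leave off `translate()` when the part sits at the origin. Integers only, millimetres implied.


translate([0, 0, 697]) cube([825, 556, 32]);
translate([50, 50, 0]) cube([84, 84, 697]);
translate([691, 50, 0]) cube([84, 84, 697]);
translate([50, 422, 0]) cube([84, 84, 697]);
translate([691, 422, 0]) cube([84, 84, 697]);


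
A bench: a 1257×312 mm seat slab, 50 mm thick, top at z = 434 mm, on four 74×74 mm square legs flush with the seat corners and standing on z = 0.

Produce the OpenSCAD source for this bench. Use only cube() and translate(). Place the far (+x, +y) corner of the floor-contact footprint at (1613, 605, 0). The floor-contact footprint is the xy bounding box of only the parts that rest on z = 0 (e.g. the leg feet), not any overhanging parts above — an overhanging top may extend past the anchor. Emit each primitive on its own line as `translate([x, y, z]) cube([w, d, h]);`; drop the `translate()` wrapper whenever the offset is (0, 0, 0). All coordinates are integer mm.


// leg_h = 434 − 50 = 384
translate([356, 293, 384]) cube([1257, 312, 50]);
translate([356, 293, 0]) cube([74, 74, 384]);
translate([356, 531, 0]) cube([74, 74, 384]);
translate([1539, 293, 0]) cube([74, 74, 384]);
translate([1539, 531, 0]) cube([74, 74, 384]);


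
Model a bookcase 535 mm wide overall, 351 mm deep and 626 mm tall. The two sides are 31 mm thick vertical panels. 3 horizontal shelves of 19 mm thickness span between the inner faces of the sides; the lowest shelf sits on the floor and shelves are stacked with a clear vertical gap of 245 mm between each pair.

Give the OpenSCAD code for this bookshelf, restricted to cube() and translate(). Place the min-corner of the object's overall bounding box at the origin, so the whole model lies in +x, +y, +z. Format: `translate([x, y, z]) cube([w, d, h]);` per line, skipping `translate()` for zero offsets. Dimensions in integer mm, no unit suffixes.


cube([31, 351, 626]);
translate([504, 0, 0]) cube([31, 351, 626]);
translate([31, 0, 0]) cube([473, 351, 19]);
translate([31, 0, 264]) cube([473, 351, 19]);
translate([31, 0, 528]) cube([473, 351, 19]);


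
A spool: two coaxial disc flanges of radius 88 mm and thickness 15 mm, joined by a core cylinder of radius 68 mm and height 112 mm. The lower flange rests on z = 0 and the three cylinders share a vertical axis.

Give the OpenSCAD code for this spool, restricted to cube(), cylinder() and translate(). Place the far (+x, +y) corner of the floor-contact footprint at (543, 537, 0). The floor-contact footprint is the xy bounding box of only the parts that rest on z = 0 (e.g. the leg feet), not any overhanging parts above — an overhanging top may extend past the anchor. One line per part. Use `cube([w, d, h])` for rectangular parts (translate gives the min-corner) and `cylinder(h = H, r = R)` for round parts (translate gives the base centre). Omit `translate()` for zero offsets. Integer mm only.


translate([455, 449, 0]) cylinder(h = 15, r = 88);
translate([455, 449, 15]) cylinder(h = 112, r = 68);
translate([455, 449, 127]) cylinder(h = 15, r = 88);


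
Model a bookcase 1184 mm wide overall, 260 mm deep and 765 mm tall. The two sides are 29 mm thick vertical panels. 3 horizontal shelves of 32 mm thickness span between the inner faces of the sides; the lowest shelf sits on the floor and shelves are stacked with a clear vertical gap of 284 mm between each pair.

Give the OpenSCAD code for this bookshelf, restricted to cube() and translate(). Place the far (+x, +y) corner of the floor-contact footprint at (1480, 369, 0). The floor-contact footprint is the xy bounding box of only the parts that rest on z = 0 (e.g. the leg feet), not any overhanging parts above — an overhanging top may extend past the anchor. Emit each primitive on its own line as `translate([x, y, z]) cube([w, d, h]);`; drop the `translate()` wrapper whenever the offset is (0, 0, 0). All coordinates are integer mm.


translate([296, 109, 0]) cube([29, 260, 765]);
translate([1451, 109, 0]) cube([29, 260, 765]);
translate([325, 109, 0]) cube([1126, 260, 32]);
translate([325, 109, 316]) cube([1126, 260, 32]);
translate([325, 109, 632]) cube([1126, 260, 32]);


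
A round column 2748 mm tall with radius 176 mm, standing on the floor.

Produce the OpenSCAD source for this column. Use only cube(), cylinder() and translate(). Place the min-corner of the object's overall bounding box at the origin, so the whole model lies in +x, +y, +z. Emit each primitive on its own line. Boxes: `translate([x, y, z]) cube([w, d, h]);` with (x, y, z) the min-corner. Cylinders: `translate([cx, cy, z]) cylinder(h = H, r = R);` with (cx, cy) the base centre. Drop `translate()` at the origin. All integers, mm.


translate([176, 176, 0]) cylinder(h = 2748, r = 176);


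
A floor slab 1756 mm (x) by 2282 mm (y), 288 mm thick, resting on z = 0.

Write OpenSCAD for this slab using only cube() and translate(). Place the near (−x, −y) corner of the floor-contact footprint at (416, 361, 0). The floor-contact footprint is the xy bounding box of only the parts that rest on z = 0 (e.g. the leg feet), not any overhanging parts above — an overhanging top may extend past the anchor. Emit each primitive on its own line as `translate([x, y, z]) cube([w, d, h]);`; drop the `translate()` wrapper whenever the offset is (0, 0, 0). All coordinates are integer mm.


translate([416, 361, 0]) cube([1756, 2282, 288]);


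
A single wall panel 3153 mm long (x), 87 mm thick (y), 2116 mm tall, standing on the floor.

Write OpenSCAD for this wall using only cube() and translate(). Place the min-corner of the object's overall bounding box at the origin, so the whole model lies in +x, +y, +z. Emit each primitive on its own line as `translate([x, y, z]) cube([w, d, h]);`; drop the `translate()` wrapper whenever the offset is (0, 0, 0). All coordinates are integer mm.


cube([3153, 87, 2116]);


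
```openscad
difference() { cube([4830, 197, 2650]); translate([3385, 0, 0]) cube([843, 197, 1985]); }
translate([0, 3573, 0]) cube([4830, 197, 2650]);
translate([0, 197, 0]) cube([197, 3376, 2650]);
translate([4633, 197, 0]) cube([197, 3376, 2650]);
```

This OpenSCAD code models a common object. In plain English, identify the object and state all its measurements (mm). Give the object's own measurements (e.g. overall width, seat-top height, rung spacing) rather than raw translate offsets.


A single room: four walls, each 2650 mm tall and 197 mm thick, enclosing an outside footprint 4830×3770 mm (x × y), no floor or roof. The front and back walls (−y and +y sides) run the full x-width; the side walls fit between their inner faces. A door opening 843 mm wide and 1985 mm tall is cut through the front wall from the floor up, its −x edge 3385 mm from the wall's −x end.


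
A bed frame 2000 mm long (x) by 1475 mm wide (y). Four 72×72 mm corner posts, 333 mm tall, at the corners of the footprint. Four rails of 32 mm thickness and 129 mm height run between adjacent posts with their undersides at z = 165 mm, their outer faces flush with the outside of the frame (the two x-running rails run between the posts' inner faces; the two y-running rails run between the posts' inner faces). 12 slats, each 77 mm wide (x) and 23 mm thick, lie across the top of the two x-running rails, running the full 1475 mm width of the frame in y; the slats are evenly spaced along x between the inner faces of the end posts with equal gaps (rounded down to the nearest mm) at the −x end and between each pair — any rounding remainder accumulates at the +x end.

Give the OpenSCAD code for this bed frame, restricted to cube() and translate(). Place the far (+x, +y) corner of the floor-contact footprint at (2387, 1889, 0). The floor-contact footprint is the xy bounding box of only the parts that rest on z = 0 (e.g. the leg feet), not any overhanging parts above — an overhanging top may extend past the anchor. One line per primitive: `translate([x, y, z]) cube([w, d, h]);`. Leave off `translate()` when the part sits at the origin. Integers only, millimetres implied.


// slat z = rail_z + rail_h = 165 + 129 = 294
// slat gap = ⌊(1856 − 12·77) / 13⌋ = 71
translate([387, 414, 0]) cube([72, 72, 333]);
translate([387, 1817, 0]) cube([72, 72, 333]);
translate([2315, 414, 0]) cube([72, 72, 333]);
translate([2315, 1817, 0]) cube([72, 72, 333]);
translate([459, 414, 165]) cube([1856, 32, 129]);
translate([459, 1857, 165]) cube([1856, 32, 129]);
translate([387, 486, 165]) cube([32, 1331, 129]);
translate([2355, 486, 165]) cube([32, 1331, 129]);
translate([530, 414, 294]) cube([77, 1475, 23]);
translate([678, 414, 294]) cube([77, 1475, 23]);
translate([826, 414, 294]) cube([77, 1475, 23]);
translate([974, 414, 294]) cube([77, 1475, 23]);
translate([1122, 414, 294]) cube([77, 1475, 23]);
translate([1270, 414, 294]) cube([77, 1475, 23]);
translate([1418, 414, 294]) cube([77, 1475, 23]);
translate([1566, 414, 294]) cube([77, 1475, 23]);
translate([1714, 414, 294]) cube([77, 1475, 23]);
translate([1862, 414, 294]) cube([77, 1475, 23]);
translate([2010, 414, 294]) cube([77, 1475, 23]);
translate([2158, 414, 294]) cube([77, 1475, 23]);


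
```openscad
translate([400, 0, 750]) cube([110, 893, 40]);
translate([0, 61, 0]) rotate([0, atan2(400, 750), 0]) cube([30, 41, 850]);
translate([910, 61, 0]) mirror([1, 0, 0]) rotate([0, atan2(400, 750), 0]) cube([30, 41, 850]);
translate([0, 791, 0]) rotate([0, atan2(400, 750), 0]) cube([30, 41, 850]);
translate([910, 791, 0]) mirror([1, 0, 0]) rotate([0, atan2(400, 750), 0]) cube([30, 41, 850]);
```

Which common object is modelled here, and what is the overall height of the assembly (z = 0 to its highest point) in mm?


A sawhorse. The overall height is 790 mm.

A beam across two mirrored pairs of raked legs — a sawhorse. The beam's underside is at z = 750 (matching the legs' vertical rise in atan2(400, 750)) and the beam is 40 mm tall, so its top is at 750 + 40 = 790 mm. The raked legs top out at the beam's underside, so that is the highest point.


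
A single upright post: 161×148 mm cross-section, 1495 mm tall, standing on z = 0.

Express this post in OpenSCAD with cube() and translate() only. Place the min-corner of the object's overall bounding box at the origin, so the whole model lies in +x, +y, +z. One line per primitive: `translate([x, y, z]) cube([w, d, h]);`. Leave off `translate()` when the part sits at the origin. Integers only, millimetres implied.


cube([161, 148, 1495]);


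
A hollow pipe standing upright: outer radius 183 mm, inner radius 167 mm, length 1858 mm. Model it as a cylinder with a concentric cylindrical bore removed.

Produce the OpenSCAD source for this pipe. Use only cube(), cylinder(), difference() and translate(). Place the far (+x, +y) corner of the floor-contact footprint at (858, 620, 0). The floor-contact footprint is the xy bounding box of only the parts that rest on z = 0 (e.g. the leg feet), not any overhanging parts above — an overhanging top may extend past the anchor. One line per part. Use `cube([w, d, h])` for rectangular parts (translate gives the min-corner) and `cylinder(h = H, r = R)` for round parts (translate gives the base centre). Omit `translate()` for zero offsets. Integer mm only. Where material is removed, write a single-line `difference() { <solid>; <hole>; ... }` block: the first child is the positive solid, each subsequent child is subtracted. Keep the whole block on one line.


difference() { translate([675, 437, 0]) cylinder(h = 1858, r = 183); translate([675, 437, 0]) cylinder(h = 1858, r = 167); }


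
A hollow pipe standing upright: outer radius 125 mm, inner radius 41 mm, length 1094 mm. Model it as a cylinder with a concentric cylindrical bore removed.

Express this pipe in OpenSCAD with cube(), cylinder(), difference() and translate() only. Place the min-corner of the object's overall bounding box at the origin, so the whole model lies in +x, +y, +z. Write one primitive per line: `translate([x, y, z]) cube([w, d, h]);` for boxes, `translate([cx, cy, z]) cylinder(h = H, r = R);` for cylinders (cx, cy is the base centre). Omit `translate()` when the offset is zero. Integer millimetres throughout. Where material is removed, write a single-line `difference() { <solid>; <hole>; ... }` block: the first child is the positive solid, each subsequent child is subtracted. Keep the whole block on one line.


difference() { translate([125, 125, 0]) cylinder(h = 1094, r = 125); translate([125, 125, 0]) cylinder(h = 1094, r = 41); }


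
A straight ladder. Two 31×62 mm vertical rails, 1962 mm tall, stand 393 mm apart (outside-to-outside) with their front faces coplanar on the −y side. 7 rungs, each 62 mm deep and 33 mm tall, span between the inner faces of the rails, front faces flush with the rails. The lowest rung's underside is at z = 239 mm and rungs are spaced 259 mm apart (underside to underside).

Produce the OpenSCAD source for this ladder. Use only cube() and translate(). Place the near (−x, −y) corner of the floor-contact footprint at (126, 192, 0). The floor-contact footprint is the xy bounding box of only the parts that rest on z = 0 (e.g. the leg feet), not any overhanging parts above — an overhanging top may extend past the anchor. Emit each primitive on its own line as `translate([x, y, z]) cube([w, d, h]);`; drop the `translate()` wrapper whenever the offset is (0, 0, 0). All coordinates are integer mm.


// rung span = 393 - 2*31 = 331
// rung[k] z = 239 + k*259
translate([126, 192, 0]) cube([31, 62, 1962]);
translate([488, 192, 0]) cube([31, 62, 1962]);
translate([157, 192, 239]) cube([331, 62, 33]);
translate([157, 192, 498]) cube([331, 62, 33]);
translate([157, 192, 757]) cube([331, 62, 33]);
translate([157, 192, 1016]) cube([331, 62, 33]);
translate([157, 192, 1275]) cube([331, 62, 33]);
translate([157, 192, 1534]) cube([331, 62, 33]);
translate([157, 192, 1793]) cube([331, 62, 33]);


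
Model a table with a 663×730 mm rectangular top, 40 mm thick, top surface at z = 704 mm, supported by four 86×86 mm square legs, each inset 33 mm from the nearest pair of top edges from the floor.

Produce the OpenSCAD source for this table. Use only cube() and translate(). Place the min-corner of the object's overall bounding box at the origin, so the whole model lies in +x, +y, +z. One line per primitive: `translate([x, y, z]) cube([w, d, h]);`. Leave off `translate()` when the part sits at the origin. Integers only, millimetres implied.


translate([0, 0, 664]) cube([663, 730, 40]);
translate([33, 33, 0]) cube([86, 86, 664]);
translate([544, 33, 0]) cube([86, 86, 664]);
translate([33, 611, 0]) cube([86, 86, 664]);
translate([544, 611, 0]) cube([86, 86, 664]);


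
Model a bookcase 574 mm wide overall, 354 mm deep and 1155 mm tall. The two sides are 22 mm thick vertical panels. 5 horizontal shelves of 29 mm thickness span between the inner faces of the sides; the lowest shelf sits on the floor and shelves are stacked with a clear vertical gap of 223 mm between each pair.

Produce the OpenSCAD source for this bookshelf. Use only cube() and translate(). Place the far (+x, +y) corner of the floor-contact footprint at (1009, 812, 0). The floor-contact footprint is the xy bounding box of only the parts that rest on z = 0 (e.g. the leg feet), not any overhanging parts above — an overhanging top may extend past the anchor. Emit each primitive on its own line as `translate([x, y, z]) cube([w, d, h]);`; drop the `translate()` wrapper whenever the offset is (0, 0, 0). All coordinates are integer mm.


translate([435, 458, 0]) cube([22, 354, 1155]);
translate([987, 458, 0]) cube([22, 354, 1155]);
translate([457, 458, 0]) cube([530, 354, 29]);
translate([457, 458, 252]) cube([530, 354, 29]);
translate([457, 458, 504]) cube([530, 354, 29]);
translate([457, 458, 756]) cube([530, 354, 29]);
translate([457, 458, 1008]) cube([530, 354, 29]);
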